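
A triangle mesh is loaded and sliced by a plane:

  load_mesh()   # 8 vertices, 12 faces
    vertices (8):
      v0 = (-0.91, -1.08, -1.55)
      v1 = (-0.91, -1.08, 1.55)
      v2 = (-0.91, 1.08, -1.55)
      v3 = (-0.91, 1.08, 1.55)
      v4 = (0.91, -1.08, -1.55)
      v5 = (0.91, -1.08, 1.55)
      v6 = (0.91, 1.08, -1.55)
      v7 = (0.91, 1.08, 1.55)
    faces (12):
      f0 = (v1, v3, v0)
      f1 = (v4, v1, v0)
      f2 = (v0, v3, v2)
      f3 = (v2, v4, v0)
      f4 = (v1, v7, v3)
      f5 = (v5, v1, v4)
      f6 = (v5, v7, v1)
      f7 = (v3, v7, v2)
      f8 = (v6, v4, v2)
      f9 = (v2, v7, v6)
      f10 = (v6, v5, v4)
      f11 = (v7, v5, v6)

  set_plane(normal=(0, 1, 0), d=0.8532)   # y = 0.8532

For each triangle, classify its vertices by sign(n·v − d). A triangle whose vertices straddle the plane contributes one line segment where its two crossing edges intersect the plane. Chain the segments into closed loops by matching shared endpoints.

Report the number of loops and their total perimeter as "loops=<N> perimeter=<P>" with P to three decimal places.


loops=1 perimeter=9.840

Straddling triangles (8 of 12):
  (v1,v3,v0) [-+-] → (-0.91, 0.8532, 1.55)–(-0.91, 0.8532, 1.2245)  len=0.3255
  (v0,v3,v2) [-++] → (-0.91, 0.8532, 1.2245)–(-0.91, 0.8532, -1.55)  len=2.7745
  (v2,v4,v0) [+--] → (-0.7189, 0.8532, -1.55)–(-0.91, 0.8532, -1.55)  len=0.1911
  (v1,v7,v3) [-++] → (0.7189, 0.8532, 1.55)–(-0.91, 0.8532, 1.55)  len=1.6289
  (v5,v7,v1) [-+-] → (0.91, 0.8532, 1.55)–(0.7189, 0.8532, 1.55)  len=0.1911
  (v6,v4,v2) [+-+] → (0.91, 0.8532, -1.55)–(-0.7189, 0.8532, -1.55)  len=1.6289
  (v6,v5,v4) [+--] → (0.91, 0.8532, -1.2245)–(0.91, 0.8532, -1.55)  len=0.3255
  (v7,v5,v6) [+-+] → (0.91, 0.8532, 1.55)–(0.91, 0.8532, -1.2245)  len=2.7745

Chained into 1 loop(s):
  loop 1: 8 segments, perimeter = 9.8400
Total perimeter = 9.840


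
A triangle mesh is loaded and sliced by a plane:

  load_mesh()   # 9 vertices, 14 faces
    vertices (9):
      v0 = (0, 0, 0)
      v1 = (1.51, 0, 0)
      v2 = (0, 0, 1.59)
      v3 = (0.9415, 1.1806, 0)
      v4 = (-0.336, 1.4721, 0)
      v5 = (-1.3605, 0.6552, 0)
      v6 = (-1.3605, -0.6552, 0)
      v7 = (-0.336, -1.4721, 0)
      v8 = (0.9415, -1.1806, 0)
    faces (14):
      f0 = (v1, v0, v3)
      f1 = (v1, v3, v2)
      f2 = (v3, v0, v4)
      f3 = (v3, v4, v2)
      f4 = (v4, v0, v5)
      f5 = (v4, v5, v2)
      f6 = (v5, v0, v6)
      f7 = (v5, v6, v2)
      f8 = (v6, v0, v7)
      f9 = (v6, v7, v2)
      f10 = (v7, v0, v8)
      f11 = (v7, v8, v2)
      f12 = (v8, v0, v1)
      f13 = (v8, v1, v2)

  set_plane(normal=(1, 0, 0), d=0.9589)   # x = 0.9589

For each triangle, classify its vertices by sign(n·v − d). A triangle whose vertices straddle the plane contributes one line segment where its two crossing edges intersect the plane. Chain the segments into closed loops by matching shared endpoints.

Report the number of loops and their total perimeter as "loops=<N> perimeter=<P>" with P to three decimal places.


Straddling triangles (4 of 14):
  (v1,v0,v3) [+--] → (0.9589, 0, 0)–(0.9589, 1.14447, 0)  len=1.1445
  (v1,v3,v2) [+--] → (0.9589, 1.14447, 0)–(0.9589, 0, 0.580297)  len=1.2832
  (v8,v0,v1) [--+] → (0.9589, 0, 0)–(0.9589, -1.14447, 0)  len=1.1445
  (v8,v1,v2) [-+-] → (0.9589, -1.14447, 0)–(0.9589, 0, 0.580297)  len=1.2832

Chained into 1 loop(s):
  loop 1: 4 segments, perimeter = 4.8553
Total perimeter = 4.855

loops=1 perimeter=4.855


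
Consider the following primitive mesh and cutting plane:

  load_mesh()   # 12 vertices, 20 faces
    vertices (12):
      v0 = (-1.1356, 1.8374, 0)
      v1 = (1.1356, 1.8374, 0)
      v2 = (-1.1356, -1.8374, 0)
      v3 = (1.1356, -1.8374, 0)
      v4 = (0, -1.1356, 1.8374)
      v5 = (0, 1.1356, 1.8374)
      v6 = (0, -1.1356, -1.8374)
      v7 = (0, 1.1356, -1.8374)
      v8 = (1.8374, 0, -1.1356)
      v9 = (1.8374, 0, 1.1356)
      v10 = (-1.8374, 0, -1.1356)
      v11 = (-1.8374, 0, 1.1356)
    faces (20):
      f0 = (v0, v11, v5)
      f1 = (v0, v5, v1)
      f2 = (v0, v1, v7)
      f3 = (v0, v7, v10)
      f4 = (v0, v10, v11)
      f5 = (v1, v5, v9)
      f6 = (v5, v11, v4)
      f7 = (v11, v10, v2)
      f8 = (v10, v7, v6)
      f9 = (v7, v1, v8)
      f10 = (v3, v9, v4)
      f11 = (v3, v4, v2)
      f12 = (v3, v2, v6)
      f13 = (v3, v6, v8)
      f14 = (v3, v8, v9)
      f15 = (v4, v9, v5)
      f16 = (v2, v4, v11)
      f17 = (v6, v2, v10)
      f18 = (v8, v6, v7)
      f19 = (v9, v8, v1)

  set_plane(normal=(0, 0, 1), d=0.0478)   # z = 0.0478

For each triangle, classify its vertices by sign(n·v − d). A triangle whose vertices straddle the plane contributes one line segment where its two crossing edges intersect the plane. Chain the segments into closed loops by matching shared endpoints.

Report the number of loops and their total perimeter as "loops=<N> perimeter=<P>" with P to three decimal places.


Straddling triangles (10 of 20):
  (v0,v11,v5) [-++] → (-1.16514, 1.76006, 0.0478)–(-1.10606, 1.81914, 0.0478)  len=0.0836
  (v0,v5,v1) [-+-] → (-1.10606, 1.81914, 0.0478)–(1.10606, 1.81914, 0.0478)  len=2.2121
  (v0,v10,v11) [--+] → (-1.8374, 0, 0.0478)–(-1.16514, 1.76006, 0.0478)  len=1.8841
  (v1,v5,v9) [-++] → (1.10606, 1.81914, 0.0478)–(1.16514, 1.76006, 0.0478)  len=0.0836
  (v11,v10,v2) [+--] → (-1.8374, 0, 0.0478)–(-1.16514, -1.76006, 0.0478)  len=1.8841
  (v3,v9,v4) [-++] → (1.16514, -1.76006, 0.0478)–(1.10606, -1.81914, 0.0478)  len=0.0836
  (v3,v4,v2) [-+-] → (1.10606, -1.81914, 0.0478)–(-1.10606, -1.81914, 0.0478)  len=2.2121
  (v3,v8,v9) [--+] → (1.8374, 0, 0.0478)–(1.16514, -1.76006, 0.0478)  len=1.8841
  (v2,v4,v11) [-++] → (-1.10606, -1.81914, 0.0478)–(-1.16514, -1.76006, 0.0478)  len=0.0836
  (v9,v8,v1) [+--] → (1.8374, 0, 0.0478)–(1.16514, 1.76006, 0.0478)  len=1.8841

Chained into 1 loop(s):
  loop 1: 10 segments, perimeter = 12.2948
Total perimeter = 12.295

loops=1 perimeter=12.295


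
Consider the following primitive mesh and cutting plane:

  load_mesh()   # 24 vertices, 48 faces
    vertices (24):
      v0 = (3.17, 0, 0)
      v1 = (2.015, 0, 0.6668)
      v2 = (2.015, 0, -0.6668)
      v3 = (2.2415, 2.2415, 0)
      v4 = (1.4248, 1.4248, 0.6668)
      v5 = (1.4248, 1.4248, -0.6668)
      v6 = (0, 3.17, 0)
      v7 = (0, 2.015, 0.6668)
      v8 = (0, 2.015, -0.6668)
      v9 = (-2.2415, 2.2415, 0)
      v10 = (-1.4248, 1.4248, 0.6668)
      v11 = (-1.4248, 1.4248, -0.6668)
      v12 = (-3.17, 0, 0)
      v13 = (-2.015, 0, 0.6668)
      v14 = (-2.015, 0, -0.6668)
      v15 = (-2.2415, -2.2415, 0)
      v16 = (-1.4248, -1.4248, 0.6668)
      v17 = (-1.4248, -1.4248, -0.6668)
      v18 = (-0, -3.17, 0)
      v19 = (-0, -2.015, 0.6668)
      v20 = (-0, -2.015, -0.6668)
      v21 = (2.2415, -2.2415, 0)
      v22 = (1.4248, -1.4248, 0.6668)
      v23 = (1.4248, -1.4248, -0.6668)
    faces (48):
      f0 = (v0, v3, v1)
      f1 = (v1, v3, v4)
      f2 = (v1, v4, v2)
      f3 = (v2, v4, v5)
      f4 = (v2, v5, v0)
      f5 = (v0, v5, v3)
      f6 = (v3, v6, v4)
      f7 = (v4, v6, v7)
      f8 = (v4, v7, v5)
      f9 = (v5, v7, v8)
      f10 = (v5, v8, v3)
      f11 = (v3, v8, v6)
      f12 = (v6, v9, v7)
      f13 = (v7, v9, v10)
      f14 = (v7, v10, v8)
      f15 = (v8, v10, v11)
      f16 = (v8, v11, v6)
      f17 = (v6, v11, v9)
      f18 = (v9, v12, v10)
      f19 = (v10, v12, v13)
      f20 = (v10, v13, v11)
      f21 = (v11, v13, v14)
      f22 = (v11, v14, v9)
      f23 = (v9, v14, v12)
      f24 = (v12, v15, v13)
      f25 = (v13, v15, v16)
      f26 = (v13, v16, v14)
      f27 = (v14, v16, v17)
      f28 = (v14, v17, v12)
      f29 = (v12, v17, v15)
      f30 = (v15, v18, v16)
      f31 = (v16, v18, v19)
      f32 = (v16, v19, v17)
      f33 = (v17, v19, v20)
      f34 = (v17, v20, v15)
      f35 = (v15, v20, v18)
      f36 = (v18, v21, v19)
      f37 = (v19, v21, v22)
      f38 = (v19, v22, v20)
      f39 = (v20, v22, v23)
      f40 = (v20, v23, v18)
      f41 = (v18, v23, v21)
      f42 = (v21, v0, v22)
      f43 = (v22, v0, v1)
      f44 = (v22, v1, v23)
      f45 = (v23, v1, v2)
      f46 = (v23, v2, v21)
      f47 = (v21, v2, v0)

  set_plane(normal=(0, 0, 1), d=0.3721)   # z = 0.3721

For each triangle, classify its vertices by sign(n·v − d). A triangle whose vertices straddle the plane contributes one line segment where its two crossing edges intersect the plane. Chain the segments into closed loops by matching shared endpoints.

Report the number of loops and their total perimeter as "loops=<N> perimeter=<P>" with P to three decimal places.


loops=2 perimeter=27.801

Straddling triangles (32 of 48):
  (v0,v3,v1) [--+] → (2.1151, 0.990657, 0.3721)–(2.52547, 0, 0.3721)  len=1.0723
  (v1,v3,v4) [+-+] → (2.1151, 0.990657, 0.3721)–(1.78575, 1.78575, 0.3721)  len=0.8606
  (v1,v4,v2) [++-] → (1.55522, 1.10995, 0.3721)–(2.015, 0, 0.3721)  len=1.2014
  (v2,v4,v5) [-+-] → (1.55522, 1.10995, 0.3721)–(1.4248, 1.4248, 0.3721)  len=0.3408
  (v3,v6,v4) [--+] → (0.795093, 2.19611, 0.3721)–(1.78575, 1.78575, 0.3721)  len=1.0723
  (v4,v6,v7) [+-+] → (0.795093, 2.19611, 0.3721)–(0, 2.52547, 0.3721)  len=0.8606
  (v4,v7,v5) [++-] → (0.314853, 1.88458, 0.3721)–(1.4248, 1.4248, 0.3721)  len=1.2014
  (v5,v7,v8) [-+-] → (0.314853, 1.88458, 0.3721)–(0, 2.015, 0.3721)  len=0.3408
  (v6,v9,v7) [--+] → (-0.990657, 2.1151, 0.3721)–(0, 2.52547, 0.3721)  len=1.0723
  (v7,v9,v10) [+-+] → (-0.990657, 2.1151, 0.3721)–(-1.78575, 1.78575, 0.3721)  len=0.8606
  (v7,v10,v8) [++-] → (-1.10995, 1.55522, 0.3721)–(0, 2.015, 0.3721)  len=1.2014
  (v8,v10,v11) [-+-] → (-1.10995, 1.55522, 0.3721)–(-1.4248, 1.4248, 0.3721)  len=0.3408
  (v9,v12,v10) [--+] → (-2.19611, 0.795093, 0.3721)–(-1.78575, 1.78575, 0.3721)  len=1.0723
  (v10,v12,v13) [+-+] → (-2.19611, 0.795093, 0.3721)–(-2.52547, 0, 0.3721)  len=0.8606
  (v10,v13,v11) [++-] → (-1.88458, 0.314853, 0.3721)–(-1.4248, 1.4248, 0.3721)  len=1.2014
  (v11,v13,v14) [-+-] → (-1.88458, 0.314853, 0.3721)–(-2.015, 0, 0.3721)  len=0.3408
  (v12,v15,v13) [--+] → (-2.1151, -0.990657, 0.3721)–(-2.52547, 0, 0.3721)  len=1.0723
  (v13,v15,v16) [+-+] → (-2.1151, -0.990657, 0.3721)–(-1.78575, -1.78575, 0.3721)  len=0.8606
  (v13,v16,v14) [++-] → (-1.55522, -1.10995, 0.3721)–(-2.015, 0, 0.3721)  len=1.2014
  (v14,v16,v17) [-+-] → (-1.55522, -1.10995, 0.3721)–(-1.4248, -1.4248, 0.3721)  len=0.3408
  (v15,v18,v16) [--+] → (-0.795093, -2.19611, 0.3721)–(-1.78575, -1.78575, 0.3721)  len=1.0723
  (v16,v18,v19) [+-+] → (-0.795093, -2.19611, 0.3721)–(0, -2.52547, 0.3721)  len=0.8606
  (v16,v19,v17) [++-] → (-0.314853, -1.88458, 0.3721)–(-1.4248, -1.4248, 0.3721)  len=1.2014
  (v17,v19,v20) [-+-] → (-0.314853, -1.88458, 0.3721)–(0, -2.015, 0.3721)  len=0.3408
  (v18,v21,v19) [--+] → (0.990657, -2.1151, 0.3721)–(0, -2.52547, 0.3721)  len=1.0723
  (v19,v21,v22) [+-+] → (0.990657, -2.1151, 0.3721)–(1.78575, -1.78575, 0.3721)  len=0.8606
  (v19,v22,v20) [++-] → (1.10995, -1.55522, 0.3721)–(0, -2.015, 0.3721)  len=1.2014
  (v20,v22,v23) [-+-] → (1.10995, -1.55522, 0.3721)–(1.4248, -1.4248, 0.3721)  len=0.3408
  (v21,v0,v22) [--+] → (2.19611, -0.795093, 0.3721)–(1.78575, -1.78575, 0.3721)  len=1.0723
  (v22,v0,v1) [+-+] → (2.19611, -0.795093, 0.3721)–(2.52547, 0, 0.3721)  len=0.8606
  (v22,v1,v23) [++-] → (1.88458, -0.314853, 0.3721)–(1.4248, -1.4248, 0.3721)  len=1.2014
  (v23,v1,v2) [-+-] → (1.88458, -0.314853, 0.3721)–(2.015, 0, 0.3721)  len=0.3408

Chained into 2 loop(s):
  loop 1: 16 segments, perimeter = 15.4632
  loop 2: 16 segments, perimeter = 12.3376
Total perimeter = 27.801


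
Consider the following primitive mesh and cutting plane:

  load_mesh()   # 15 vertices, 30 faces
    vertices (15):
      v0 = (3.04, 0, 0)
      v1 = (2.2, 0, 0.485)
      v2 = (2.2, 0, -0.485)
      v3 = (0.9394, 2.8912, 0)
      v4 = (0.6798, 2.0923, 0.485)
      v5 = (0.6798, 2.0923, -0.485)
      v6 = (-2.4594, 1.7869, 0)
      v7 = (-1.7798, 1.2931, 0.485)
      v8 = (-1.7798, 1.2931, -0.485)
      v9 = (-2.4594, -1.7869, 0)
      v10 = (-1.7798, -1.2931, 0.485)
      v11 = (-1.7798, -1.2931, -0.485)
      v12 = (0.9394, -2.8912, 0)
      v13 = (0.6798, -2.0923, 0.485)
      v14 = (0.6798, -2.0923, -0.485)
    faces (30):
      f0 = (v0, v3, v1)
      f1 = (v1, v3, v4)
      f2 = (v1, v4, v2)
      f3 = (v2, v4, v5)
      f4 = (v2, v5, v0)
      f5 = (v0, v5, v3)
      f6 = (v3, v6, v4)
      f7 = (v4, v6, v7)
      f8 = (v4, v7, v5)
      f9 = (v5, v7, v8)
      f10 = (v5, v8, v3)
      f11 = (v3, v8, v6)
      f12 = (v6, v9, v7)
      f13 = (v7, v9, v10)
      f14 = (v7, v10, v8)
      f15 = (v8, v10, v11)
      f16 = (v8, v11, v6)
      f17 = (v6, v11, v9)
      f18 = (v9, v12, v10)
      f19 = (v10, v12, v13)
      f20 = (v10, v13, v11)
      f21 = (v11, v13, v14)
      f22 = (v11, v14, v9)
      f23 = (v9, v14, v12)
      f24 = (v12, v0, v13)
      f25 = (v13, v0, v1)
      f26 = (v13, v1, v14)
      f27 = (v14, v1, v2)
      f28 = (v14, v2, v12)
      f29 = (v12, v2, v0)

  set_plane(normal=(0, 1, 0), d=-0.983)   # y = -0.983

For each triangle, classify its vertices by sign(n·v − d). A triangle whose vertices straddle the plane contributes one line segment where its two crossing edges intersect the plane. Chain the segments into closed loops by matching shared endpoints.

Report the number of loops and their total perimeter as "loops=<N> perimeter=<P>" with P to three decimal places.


loops=2 perimeter=5.550

Straddling triangles (12 of 30):
  (v6,v9,v7) [+-+] → (-2.4594, -0.983, 0)–(-2.28202, -0.983, 0.126588)  len=0.2179
  (v7,v9,v10) [+--] → (-2.28202, -0.983, 0.126588)–(-1.7798, -0.983, 0.485)  len=0.6170
  (v7,v10,v8) [+-+] → (-1.7798, -0.983, 0.485)–(-1.7798, -0.983, 0.368692)  len=0.1163
  (v8,v10,v11) [+--] → (-1.7798, -0.983, 0.368692)–(-1.7798, -0.983, -0.485)  len=0.8537
  (v8,v11,v6) [+-+] → (-1.7798, -0.983, -0.485)–(-1.84822, -0.983, -0.436169)  len=0.0841
  (v6,v11,v9) [+--] → (-1.84822, -0.983, -0.436169)–(-2.4594, -0.983, 0)  len=0.7509
  (v12,v0,v13) [-+-] → (2.3258, -0.983, 0)–(1.93114, -0.983, 0.227862)  len=0.4557
  (v13,v0,v1) [-++] → (1.93114, -0.983, 0.227862)–(1.48578, -0.983, 0.485)  len=0.5143
  (v13,v1,v14) [-+-] → (1.48578, -0.983, 0.485)–(1.48578, -0.983, 0.0292766)  len=0.4557
  (v14,v1,v2) [-++] → (1.48578, -0.983, 0.0292766)–(1.48578, -0.983, -0.485)  len=0.5143
  (v14,v2,v12) [-+-] → (1.48578, -0.983, -0.485)–(1.7714, -0.983, -0.320101)  len=0.3298
  (v12,v2,v0) [-++] → (1.7714, -0.983, -0.320101)–(2.3258, -0.983, 0)  len=0.6402

Chained into 2 loop(s):
  loop 1: 6 segments, perimeter = 2.6398
  loop 2: 6 segments, perimeter = 2.9100
Total perimeter = 5.550


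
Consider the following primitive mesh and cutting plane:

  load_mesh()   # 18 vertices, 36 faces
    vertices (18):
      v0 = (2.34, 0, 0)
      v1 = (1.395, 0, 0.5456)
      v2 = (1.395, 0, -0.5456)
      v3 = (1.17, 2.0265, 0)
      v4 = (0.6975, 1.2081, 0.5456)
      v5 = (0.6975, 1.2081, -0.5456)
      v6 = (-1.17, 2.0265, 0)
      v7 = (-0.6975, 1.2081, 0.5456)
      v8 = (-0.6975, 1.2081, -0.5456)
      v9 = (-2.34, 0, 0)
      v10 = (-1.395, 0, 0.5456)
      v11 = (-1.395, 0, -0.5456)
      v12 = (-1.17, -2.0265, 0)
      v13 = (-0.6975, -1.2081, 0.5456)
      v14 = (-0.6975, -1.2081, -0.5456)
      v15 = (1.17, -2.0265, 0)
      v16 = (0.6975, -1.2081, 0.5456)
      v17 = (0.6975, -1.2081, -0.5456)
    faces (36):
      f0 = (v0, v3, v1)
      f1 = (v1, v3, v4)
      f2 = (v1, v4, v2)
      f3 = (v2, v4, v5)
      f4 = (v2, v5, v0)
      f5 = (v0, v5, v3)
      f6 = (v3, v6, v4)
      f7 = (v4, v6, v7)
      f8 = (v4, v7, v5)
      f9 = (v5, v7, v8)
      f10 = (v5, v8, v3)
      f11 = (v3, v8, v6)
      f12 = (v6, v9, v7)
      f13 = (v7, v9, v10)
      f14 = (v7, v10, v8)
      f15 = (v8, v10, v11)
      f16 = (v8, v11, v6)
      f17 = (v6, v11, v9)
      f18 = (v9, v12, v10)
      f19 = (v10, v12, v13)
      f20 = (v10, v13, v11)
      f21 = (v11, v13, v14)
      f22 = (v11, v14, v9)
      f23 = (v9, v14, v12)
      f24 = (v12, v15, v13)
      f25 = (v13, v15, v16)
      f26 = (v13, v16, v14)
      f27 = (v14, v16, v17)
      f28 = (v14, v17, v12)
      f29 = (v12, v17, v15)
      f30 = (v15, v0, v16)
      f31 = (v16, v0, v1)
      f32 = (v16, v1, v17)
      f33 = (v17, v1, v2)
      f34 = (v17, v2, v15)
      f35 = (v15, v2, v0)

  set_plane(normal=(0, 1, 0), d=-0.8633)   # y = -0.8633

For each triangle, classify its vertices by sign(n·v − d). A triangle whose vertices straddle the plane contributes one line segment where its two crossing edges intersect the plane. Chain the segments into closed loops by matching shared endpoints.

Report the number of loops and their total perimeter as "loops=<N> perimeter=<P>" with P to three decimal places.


loops=2 perimeter=6.547

Straddling triangles (12 of 36):
  (v9,v12,v10) [+-+] → (-1.84157, -0.8633, 0)–(-1.29915, -0.8633, 0.313171)  len=0.6263
  (v10,v12,v13) [+--] → (-1.29915, -0.8633, 0.313171)–(-0.896571, -0.8633, 0.5456)  len=0.4649
  (v10,v13,v11) [+-+] → (-0.896571, -0.8633, 0.5456)–(-0.896571, -0.8633, 0.234164)  len=0.3114
  (v11,v13,v14) [+--] → (-0.896571, -0.8633, 0.234164)–(-0.896571, -0.8633, -0.5456)  len=0.7798
  (v11,v14,v9) [+-+] → (-0.896571, -0.8633, -0.5456)–(-1.16628, -0.8633, -0.389882)  len=0.3114
  (v9,v14,v12) [+--] → (-1.16628, -0.8633, -0.389882)–(-1.84157, -0.8633, 0)  len=0.7798
  (v15,v0,v16) [-+-] → (1.84157, -0.8633, 0)–(1.16628, -0.8633, 0.389882)  len=0.7798
  (v16,v0,v1) [-++] → (1.16628, -0.8633, 0.389882)–(0.896571, -0.8633, 0.5456)  len=0.3114
  (v16,v1,v17) [-+-] → (0.896571, -0.8633, 0.5456)–(0.896571, -0.8633, -0.234164)  len=0.7798
  (v17,v1,v2) [-++] → (0.896571, -0.8633, -0.234164)–(0.896571, -0.8633, -0.5456)  len=0.3114
  (v17,v2,v15) [-+-] → (0.896571, -0.8633, -0.5456)–(1.29915, -0.8633, -0.313171)  len=0.4649
  (v15,v2,v0) [-++] → (1.29915, -0.8633, -0.313171)–(1.84157, -0.8633, 0)  len=0.6263

Chained into 2 loop(s):
  loop 1: 6 segments, perimeter = 3.2736
  loop 2: 6 segments, perimeter = 3.2736
Total perimeter = 6.547


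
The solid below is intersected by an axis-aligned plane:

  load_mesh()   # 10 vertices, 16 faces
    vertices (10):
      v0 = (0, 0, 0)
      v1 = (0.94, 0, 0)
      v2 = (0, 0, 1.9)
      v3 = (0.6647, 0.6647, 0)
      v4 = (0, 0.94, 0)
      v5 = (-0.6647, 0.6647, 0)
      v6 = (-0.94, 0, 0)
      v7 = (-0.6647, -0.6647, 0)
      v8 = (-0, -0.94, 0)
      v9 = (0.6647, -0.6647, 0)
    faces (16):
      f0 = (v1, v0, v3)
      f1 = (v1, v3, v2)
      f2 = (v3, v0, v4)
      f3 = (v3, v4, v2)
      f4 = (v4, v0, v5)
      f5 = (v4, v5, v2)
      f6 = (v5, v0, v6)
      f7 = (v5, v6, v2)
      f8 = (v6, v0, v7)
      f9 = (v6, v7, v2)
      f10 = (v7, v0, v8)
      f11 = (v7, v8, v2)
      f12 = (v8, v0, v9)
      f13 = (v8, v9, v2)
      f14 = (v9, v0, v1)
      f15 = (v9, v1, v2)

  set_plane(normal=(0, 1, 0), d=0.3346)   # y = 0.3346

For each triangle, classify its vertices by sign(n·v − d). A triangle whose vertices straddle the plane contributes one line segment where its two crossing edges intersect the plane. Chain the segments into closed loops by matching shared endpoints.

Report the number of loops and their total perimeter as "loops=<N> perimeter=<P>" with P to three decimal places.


loops=1 perimeter=4.581

Straddling triangles (8 of 16):
  (v1,v0,v3) [--+] → (0.3346, 0.3346, 0)–(0.801418, 0.3346, 0)  len=0.4668
  (v1,v3,v2) [-+-] → (0.801418, 0.3346, 0)–(0.3346, 0.3346, 0.943569)  len=1.0527
  (v3,v0,v4) [+-+] → (0.3346, 0.3346, 0)–(0, 0.3346, 0)  len=0.3346
  (v3,v4,v2) [++-] → (0, 0.3346, 1.22368)–(0.3346, 0.3346, 0.943569)  len=0.4364
  (v4,v0,v5) [+-+] → (0, 0.3346, 0)–(-0.3346, 0.3346, 0)  len=0.3346
  (v4,v5,v2) [++-] → (-0.3346, 0.3346, 0.943569)–(0, 0.3346, 1.22368)  len=0.4364
  (v5,v0,v6) [+--] → (-0.3346, 0.3346, 0)–(-0.801418, 0.3346, 0)  len=0.4668
  (v5,v6,v2) [+--] → (-0.801418, 0.3346, 0)–(-0.3346, 0.3346, 0.943569)  len=1.0527

Chained into 1 loop(s):
  loop 1: 8 segments, perimeter = 4.5810
Total perimeter = 4.581


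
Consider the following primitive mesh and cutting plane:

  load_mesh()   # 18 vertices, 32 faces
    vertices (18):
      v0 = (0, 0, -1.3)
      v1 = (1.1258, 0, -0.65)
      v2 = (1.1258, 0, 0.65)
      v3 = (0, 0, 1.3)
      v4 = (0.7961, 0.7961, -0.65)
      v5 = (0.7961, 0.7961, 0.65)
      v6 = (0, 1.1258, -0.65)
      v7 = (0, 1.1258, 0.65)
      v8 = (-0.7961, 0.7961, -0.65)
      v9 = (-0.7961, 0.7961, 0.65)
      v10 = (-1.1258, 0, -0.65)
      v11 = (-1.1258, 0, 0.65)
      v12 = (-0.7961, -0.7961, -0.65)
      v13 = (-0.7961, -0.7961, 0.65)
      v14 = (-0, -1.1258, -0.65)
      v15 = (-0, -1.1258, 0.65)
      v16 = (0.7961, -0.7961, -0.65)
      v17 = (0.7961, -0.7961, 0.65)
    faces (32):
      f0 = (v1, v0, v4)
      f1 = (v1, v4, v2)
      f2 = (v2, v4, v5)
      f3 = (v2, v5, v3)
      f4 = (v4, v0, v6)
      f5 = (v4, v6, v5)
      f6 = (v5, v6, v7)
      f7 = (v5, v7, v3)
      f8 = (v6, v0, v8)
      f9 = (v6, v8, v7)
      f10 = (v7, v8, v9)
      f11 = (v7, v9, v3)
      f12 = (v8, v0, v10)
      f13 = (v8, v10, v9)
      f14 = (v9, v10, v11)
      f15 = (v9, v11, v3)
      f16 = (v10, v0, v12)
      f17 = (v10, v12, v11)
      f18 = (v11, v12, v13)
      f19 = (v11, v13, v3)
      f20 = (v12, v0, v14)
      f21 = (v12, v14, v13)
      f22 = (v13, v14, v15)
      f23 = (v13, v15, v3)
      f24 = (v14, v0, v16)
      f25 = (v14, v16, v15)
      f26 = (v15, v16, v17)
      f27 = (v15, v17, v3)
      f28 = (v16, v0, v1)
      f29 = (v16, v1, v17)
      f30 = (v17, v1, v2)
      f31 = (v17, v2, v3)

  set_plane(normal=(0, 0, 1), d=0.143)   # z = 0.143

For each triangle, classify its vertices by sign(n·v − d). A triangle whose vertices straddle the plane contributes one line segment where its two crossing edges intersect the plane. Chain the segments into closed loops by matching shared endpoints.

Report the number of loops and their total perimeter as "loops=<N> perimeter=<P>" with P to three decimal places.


loops=1 perimeter=6.893

Straddling triangles (16 of 32):
  (v1,v4,v2) [--+] → (0.997217, 0.310479, 0.143)–(1.1258, 0, 0.143)  len=0.3361
  (v2,v4,v5) [+-+] → (0.997217, 0.310479, 0.143)–(0.7961, 0.7961, 0.143)  len=0.5256
  (v4,v6,v5) [--+] → (0.485621, 0.924683, 0.143)–(0.7961, 0.7961, 0.143)  len=0.3361
  (v5,v6,v7) [+-+] → (0.485621, 0.924683, 0.143)–(0, 1.1258, 0.143)  len=0.5256
  (v6,v8,v7) [--+] → (-0.310479, 0.997217, 0.143)–(0, 1.1258, 0.143)  len=0.3361
  (v7,v8,v9) [+-+] → (-0.310479, 0.997217, 0.143)–(-0.7961, 0.7961, 0.143)  len=0.5256
  (v8,v10,v9) [--+] → (-0.924683, 0.485621, 0.143)–(-0.7961, 0.7961, 0.143)  len=0.3361
  (v9,v10,v11) [+-+] → (-0.924683, 0.485621, 0.143)–(-1.1258, 0, 0.143)  len=0.5256
  (v10,v12,v11) [--+] → (-0.997217, -0.310479, 0.143)–(-1.1258, 0, 0.143)  len=0.3361
  (v11,v12,v13) [+-+] → (-0.997217, -0.310479, 0.143)–(-0.7961, -0.7961, 0.143)  len=0.5256
  (v12,v14,v13) [--+] → (-0.485621, -0.924683, 0.143)–(-0.7961, -0.7961, 0.143)  len=0.3361
  (v13,v14,v15) [+-+] → (-0.485621, -0.924683, 0.143)–(0, -1.1258, 0.143)  len=0.5256
  (v14,v16,v15) [--+] → (0.310479, -0.997217, 0.143)–(0, -1.1258, 0.143)  len=0.3361
  (v15,v16,v17) [+-+] → (0.310479, -0.997217, 0.143)–(0.7961, -0.7961, 0.143)  len=0.5256
  (v16,v1,v17) [--+] → (0.924683, -0.485621, 0.143)–(0.7961, -0.7961, 0.143)  len=0.3361
  (v17,v1,v2) [+-+] → (0.924683, -0.485621, 0.143)–(1.1258, 0, 0.143)  len=0.5256

Chained into 1 loop(s):
  loop 1: 16 segments, perimeter = 6.8934
Total perimeter = 6.893


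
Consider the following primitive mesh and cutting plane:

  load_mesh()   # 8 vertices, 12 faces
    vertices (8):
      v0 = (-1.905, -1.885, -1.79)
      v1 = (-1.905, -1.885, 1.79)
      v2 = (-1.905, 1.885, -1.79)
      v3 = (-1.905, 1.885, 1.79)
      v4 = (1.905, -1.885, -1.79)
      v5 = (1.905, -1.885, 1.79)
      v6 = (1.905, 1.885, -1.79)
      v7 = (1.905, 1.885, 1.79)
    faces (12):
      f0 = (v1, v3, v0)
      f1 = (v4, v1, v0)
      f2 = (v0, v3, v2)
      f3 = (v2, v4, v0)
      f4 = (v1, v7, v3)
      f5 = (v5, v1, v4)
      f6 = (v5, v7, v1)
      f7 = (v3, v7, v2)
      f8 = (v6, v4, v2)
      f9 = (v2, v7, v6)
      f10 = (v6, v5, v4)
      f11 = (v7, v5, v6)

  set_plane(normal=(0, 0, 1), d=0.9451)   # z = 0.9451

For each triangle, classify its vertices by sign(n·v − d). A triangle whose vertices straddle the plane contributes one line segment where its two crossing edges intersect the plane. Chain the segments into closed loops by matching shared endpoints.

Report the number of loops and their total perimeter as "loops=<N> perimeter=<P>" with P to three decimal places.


loops=1 perimeter=15.160

Straddling triangles (8 of 12):
  (v1,v3,v0) [++-] → (-1.905, 0.995259, 0.9451)–(-1.905, -1.885, 0.9451)  len=2.8803
  (v4,v1,v0) [-+-] → (-1.00582, -1.885, 0.9451)–(-1.905, -1.885, 0.9451)  len=0.8992
  (v0,v3,v2) [-+-] → (-1.905, 0.995259, 0.9451)–(-1.905, 1.885, 0.9451)  len=0.8897
  (v5,v1,v4) [++-] → (-1.00582, -1.885, 0.9451)–(1.905, -1.885, 0.9451)  len=2.9108
  (v3,v7,v2) [++-] → (1.00582, 1.885, 0.9451)–(-1.905, 1.885, 0.9451)  len=2.9108
  (v2,v7,v6) [-+-] → (1.00582, 1.885, 0.9451)–(1.905, 1.885, 0.9451)  len=0.8992
  (v6,v5,v4) [-+-] → (1.905, -0.995259, 0.9451)–(1.905, -1.885, 0.9451)  len=0.8897
  (v7,v5,v6) [++-] → (1.905, -0.995259, 0.9451)–(1.905, 1.885, 0.9451)  len=2.8803

Chained into 1 loop(s):
  loop 1: 8 segments, perimeter = 15.1600
Total perimeter = 15.160


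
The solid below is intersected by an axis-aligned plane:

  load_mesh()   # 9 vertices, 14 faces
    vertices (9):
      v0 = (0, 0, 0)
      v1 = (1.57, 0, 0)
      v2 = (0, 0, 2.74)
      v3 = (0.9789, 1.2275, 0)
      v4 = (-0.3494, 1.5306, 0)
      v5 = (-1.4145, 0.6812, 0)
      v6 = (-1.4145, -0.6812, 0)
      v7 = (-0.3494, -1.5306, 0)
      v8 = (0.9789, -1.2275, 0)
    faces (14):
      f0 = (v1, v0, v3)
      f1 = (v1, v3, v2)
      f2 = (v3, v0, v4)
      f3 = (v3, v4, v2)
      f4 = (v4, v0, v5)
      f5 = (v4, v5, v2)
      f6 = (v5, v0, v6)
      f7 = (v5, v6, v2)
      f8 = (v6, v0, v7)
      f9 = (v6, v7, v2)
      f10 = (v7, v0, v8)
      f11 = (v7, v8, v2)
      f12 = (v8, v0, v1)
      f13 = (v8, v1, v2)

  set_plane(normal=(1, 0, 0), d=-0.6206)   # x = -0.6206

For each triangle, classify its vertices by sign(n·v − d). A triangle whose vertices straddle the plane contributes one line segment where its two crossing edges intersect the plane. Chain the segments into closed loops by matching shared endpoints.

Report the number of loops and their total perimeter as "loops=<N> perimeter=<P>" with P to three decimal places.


Straddling triangles (6 of 14):
  (v4,v0,v5) [++-] → (-0.6206, 0.298871, 0)–(-0.6206, 1.31432, 0)  len=1.0155
  (v4,v5,v2) [+-+] → (-0.6206, 1.31432, 0)–(-0.6206, 0.298871, 1.53785)  len=1.8429
  (v5,v0,v6) [-+-] → (-0.6206, 0.298871, 0)–(-0.6206, -0.298871, 0)  len=0.5977
  (v5,v6,v2) [--+] → (-0.6206, -0.298871, 1.53785)–(-0.6206, 0.298871, 1.53785)  len=0.5977
  (v6,v0,v7) [-++] → (-0.6206, -0.298871, 0)–(-0.6206, -1.31432, 0)  len=1.0155
  (v6,v7,v2) [-++] → (-0.6206, -1.31432, 0)–(-0.6206, -0.298871, 1.53785)  len=1.8429

Chained into 1 loop(s):
  loop 1: 6 segments, perimeter = 6.9121
Total perimeter = 6.912

loops=1 perimeter=6.912


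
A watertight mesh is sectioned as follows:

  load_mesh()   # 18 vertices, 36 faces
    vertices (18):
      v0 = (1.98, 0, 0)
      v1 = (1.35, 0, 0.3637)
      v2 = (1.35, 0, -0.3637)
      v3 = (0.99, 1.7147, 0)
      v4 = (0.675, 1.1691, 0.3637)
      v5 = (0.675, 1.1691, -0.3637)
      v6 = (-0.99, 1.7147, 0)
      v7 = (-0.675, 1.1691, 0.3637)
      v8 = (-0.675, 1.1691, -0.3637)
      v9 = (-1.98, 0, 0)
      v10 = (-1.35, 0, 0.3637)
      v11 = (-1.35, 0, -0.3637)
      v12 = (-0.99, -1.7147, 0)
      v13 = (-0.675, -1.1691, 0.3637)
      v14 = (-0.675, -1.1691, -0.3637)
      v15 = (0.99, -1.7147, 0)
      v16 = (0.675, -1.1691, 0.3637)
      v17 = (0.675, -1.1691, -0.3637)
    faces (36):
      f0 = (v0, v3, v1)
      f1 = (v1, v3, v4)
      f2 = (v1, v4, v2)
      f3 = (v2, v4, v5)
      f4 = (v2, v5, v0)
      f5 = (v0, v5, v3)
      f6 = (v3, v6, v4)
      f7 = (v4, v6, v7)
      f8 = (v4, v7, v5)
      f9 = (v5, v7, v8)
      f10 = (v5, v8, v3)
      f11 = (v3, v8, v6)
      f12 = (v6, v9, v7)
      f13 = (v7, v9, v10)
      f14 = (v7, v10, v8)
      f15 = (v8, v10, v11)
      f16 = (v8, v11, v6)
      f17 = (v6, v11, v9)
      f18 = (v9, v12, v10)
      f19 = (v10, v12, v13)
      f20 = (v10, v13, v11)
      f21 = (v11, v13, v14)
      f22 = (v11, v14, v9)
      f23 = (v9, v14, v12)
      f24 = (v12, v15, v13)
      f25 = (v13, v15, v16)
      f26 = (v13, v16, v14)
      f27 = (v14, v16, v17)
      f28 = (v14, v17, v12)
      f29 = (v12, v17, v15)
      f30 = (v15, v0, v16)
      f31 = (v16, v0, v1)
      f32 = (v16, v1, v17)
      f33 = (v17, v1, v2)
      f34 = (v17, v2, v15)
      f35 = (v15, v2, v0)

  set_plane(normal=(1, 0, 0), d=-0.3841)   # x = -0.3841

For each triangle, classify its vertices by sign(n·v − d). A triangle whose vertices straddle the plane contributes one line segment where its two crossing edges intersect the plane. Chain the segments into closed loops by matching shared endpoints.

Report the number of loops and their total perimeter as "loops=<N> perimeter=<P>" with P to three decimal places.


loops=2 perimeter=4.078

Straddling triangles (12 of 36):
  (v3,v6,v4) [+-+] → (-0.3841, 1.7147, 0)–(-0.3841, 1.51615, 0.132352)  len=0.2386
  (v4,v6,v7) [+--] → (-0.3841, 1.51615, 0.132352)–(-0.3841, 1.1691, 0.3637)  len=0.4171
  (v4,v7,v5) [+-+] → (-0.3841, 1.1691, 0.3637)–(-0.3841, 1.1691, 0.206959)  len=0.1567
  (v5,v7,v8) [+--] → (-0.3841, 1.1691, 0.206959)–(-0.3841, 1.1691, -0.3637)  len=0.5707
  (v5,v8,v3) [+-+] → (-0.3841, 1.1691, -0.3637)–(-0.3841, 1.26442, -0.300156)  len=0.1146
  (v3,v8,v6) [+--] → (-0.3841, 1.26442, -0.300156)–(-0.3841, 1.7147, 0)  len=0.5411
  (v12,v15,v13) [-+-] → (-0.3841, -1.7147, 0)–(-0.3841, -1.26442, 0.300156)  len=0.5411
  (v13,v15,v16) [-++] → (-0.3841, -1.26442, 0.300156)–(-0.3841, -1.1691, 0.3637)  len=0.1146
  (v13,v16,v14) [-+-] → (-0.3841, -1.1691, 0.3637)–(-0.3841, -1.1691, -0.206959)  len=0.5707
  (v14,v16,v17) [-++] → (-0.3841, -1.1691, -0.206959)–(-0.3841, -1.1691, -0.3637)  len=0.1567
  (v14,v17,v12) [-+-] → (-0.3841, -1.1691, -0.3637)–(-0.3841, -1.51615, -0.132352)  len=0.4171
  (v12,v17,v15) [-++] → (-0.3841, -1.51615, -0.132352)–(-0.3841, -1.7147, 0)  len=0.2386

Chained into 2 loop(s):
  loop 1: 6 segments, perimeter = 2.0388
  loop 2: 6 segments, perimeter = 2.0388
Total perimeter = 4.078


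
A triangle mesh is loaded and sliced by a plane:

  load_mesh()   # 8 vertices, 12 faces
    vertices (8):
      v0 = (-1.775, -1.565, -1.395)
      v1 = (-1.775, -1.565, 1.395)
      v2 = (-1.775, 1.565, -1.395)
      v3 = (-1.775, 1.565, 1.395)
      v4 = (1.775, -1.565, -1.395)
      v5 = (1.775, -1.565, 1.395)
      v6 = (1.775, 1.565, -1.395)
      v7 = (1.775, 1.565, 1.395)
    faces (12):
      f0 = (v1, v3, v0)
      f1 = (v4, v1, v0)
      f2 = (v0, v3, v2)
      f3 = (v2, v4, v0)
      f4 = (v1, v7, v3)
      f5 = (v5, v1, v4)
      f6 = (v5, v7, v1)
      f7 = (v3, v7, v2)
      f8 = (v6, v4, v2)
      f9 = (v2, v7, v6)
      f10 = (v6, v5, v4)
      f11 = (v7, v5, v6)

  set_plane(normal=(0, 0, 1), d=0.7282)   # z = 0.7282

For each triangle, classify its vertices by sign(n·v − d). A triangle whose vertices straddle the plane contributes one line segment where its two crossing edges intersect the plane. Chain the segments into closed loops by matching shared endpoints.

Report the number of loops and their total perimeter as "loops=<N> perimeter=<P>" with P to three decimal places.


loops=1 perimeter=13.360

Straddling triangles (8 of 12):
  (v1,v3,v0) [++-] → (-1.775, 0.816941, 0.7282)–(-1.775, -1.565, 0.7282)  len=2.3819
  (v4,v1,v0) [-+-] → (-0.926563, -1.565, 0.7282)–(-1.775, -1.565, 0.7282)  len=0.8484
  (v0,v3,v2) [-+-] → (-1.775, 0.816941, 0.7282)–(-1.775, 1.565, 0.7282)  len=0.7481
  (v5,v1,v4) [++-] → (-0.926563, -1.565, 0.7282)–(1.775, -1.565, 0.7282)  len=2.7016
  (v3,v7,v2) [++-] → (0.926563, 1.565, 0.7282)–(-1.775, 1.565, 0.7282)  len=2.7016
  (v2,v7,v6) [-+-] → (0.926563, 1.565, 0.7282)–(1.775, 1.565, 0.7282)  len=0.8484
  (v6,v5,v4) [-+-] → (1.775, -0.816941, 0.7282)–(1.775, -1.565, 0.7282)  len=0.7481
  (v7,v5,v6) [++-] → (1.775, -0.816941, 0.7282)–(1.775, 1.565, 0.7282)  len=2.3819

Chained into 1 loop(s):
  loop 1: 8 segments, perimeter = 13.3600
Total perimeter = 13.360


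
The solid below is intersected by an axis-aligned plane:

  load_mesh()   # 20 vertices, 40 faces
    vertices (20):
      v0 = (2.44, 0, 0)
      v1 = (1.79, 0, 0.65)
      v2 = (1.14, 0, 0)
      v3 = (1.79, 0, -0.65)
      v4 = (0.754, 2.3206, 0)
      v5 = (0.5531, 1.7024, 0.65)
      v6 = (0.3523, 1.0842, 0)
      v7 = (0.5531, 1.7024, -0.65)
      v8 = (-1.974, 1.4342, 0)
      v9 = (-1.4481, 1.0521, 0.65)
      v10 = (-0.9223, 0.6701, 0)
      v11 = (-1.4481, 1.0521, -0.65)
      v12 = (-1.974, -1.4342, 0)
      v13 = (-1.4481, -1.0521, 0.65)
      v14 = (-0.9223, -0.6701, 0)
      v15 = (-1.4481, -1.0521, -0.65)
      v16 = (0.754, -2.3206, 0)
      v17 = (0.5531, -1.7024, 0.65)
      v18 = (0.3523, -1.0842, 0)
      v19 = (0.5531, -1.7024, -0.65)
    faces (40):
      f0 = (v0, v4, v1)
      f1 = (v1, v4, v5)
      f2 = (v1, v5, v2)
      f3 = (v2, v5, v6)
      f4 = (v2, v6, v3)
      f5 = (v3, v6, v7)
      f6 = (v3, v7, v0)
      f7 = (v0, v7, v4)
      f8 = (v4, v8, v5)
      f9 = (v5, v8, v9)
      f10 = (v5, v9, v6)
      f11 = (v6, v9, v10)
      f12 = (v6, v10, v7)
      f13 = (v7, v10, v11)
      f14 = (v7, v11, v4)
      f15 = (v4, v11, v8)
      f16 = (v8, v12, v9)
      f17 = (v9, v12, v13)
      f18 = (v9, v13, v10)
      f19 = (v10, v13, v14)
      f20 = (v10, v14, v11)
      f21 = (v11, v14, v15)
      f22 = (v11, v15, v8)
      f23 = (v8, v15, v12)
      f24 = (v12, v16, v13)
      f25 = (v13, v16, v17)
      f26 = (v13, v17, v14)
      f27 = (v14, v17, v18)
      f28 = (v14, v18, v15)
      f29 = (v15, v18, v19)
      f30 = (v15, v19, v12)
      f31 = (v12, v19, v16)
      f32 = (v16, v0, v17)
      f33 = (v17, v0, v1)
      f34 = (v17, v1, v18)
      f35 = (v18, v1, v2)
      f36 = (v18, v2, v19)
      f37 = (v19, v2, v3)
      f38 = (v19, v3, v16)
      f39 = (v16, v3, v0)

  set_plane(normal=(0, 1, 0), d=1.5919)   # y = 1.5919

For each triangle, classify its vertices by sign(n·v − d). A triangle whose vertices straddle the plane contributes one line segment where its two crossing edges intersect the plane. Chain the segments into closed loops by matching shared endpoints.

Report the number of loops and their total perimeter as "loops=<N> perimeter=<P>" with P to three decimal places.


Straddling triangles (14 of 40):
  (v0,v4,v1) [-+-] → (1.28343, 1.5919, 0)–(1.07932, 1.5919, 0.204109)  len=0.2887
  (v1,v4,v5) [-++] → (1.07932, 1.5919, 0.204109)–(0.633385, 1.5919, 0.65)  len=0.6306
  (v1,v5,v2) [-+-] → (0.633385, 1.5919, 0.65)–(0.591195, 1.5919, 0.60781)  len=0.0597
  (v2,v5,v6) [-+-] → (0.591195, 1.5919, 0.60781)–(0.517208, 1.5919, 0.533816)  len=0.1046
  (v3,v6,v7) [--+] → (0.517208, 1.5919, -0.533816)–(0.633385, 1.5919, -0.65)  len=0.1643
  (v3,v7,v0) [-+-] → (0.633385, 1.5919, -0.65)–(0.675576, 1.5919, -0.60781)  len=0.0597
  (v0,v7,v4) [-++] → (0.675576, 1.5919, -0.60781)–(1.28343, 1.5919, 0)  len=0.8596
  (v4,v8,v5) [+-+] → (-1.48866, 1.5919, 0)–(-0.48808, 1.5919, 0.382196)  len=1.0711
  (v5,v8,v9) [+--] → (-0.48808, 1.5919, 0.382196)–(0.213053, 1.5919, 0.65)  len=0.7505
  (v5,v9,v6) [+--] → (0.213053, 1.5919, 0.65)–(0.517208, 1.5919, 0.533816)  len=0.3256
  (v6,v10,v7) [--+] → (0.395169, 1.5919, -0.580422)–(0.517208, 1.5919, -0.533816)  len=0.1306
  (v7,v10,v11) [+--] → (0.395169, 1.5919, -0.580422)–(0.213053, 1.5919, -0.65)  len=0.1950
  (v7,v11,v4) [+-+] → (0.213053, 1.5919, -0.65)–(-0.511014, 1.5919, -0.373398)  len=0.7751
  (v4,v11,v8) [+--] → (-0.511014, 1.5919, -0.373398)–(-1.48866, 1.5919, 0)  len=1.0465

Chained into 1 loop(s):
  loop 1: 14 segments, perimeter = 6.4616
Total perimeter = 6.462

loops=1 perimeter=6.462


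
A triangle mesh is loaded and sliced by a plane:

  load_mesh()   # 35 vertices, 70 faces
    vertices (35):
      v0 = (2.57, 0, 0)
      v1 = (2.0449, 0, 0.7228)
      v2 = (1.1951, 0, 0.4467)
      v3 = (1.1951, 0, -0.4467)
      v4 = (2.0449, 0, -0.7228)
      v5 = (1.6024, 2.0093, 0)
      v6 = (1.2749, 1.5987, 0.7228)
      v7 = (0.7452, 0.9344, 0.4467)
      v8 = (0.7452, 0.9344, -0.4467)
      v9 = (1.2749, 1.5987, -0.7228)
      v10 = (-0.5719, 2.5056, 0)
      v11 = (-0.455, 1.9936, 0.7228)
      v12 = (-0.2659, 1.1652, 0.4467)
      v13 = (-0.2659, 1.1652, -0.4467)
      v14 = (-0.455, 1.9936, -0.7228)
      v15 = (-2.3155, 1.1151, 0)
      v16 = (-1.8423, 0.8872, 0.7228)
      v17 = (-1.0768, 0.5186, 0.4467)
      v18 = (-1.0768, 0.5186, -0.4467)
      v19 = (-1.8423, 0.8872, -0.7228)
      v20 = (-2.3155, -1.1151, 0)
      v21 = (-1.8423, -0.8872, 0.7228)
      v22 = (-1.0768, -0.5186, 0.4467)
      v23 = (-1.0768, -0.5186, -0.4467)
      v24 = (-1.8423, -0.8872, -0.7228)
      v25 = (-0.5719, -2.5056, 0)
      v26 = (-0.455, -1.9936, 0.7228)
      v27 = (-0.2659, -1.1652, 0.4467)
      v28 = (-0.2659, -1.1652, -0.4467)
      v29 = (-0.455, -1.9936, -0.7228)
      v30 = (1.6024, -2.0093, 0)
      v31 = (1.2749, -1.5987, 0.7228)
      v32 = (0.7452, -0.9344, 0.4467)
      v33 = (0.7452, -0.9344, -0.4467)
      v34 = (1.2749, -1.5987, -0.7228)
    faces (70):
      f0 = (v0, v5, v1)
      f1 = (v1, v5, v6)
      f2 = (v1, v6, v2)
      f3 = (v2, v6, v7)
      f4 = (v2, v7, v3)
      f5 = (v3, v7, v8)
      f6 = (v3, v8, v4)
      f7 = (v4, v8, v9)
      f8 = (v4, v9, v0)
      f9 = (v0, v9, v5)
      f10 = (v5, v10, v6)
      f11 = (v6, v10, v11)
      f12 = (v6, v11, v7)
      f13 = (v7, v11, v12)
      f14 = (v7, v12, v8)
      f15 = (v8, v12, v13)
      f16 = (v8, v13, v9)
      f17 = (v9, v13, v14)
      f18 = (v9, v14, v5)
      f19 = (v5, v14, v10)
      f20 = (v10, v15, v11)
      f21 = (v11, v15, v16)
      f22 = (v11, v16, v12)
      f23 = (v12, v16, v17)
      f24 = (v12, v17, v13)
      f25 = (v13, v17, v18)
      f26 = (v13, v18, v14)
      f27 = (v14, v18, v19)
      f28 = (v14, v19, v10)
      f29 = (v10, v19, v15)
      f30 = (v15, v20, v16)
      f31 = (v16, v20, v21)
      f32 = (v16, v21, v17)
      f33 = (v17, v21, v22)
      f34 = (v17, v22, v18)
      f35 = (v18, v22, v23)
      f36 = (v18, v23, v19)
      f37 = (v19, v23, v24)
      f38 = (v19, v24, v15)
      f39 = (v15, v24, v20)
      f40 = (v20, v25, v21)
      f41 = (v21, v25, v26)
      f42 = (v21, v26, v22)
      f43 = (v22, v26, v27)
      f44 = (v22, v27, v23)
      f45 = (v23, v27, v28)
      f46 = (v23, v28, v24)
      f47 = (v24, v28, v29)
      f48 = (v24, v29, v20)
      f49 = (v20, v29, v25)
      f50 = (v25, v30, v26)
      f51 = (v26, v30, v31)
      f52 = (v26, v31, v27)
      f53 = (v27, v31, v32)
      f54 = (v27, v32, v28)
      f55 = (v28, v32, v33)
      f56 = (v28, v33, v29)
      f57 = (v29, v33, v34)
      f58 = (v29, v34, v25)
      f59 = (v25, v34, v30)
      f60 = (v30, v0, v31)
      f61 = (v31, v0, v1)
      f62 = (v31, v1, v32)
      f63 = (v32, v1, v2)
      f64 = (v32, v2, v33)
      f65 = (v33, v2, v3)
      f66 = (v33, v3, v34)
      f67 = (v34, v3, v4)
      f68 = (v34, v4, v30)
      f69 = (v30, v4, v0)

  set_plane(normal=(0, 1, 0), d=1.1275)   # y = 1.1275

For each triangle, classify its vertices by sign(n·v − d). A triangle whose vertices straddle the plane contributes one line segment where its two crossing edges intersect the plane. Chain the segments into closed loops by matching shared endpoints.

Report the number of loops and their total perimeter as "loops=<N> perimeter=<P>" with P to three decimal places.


Straddling triangles (22 of 70):
  (v0,v5,v1) [-+-] → (2.02704, 1.1275, 0)–(1.7966, 1.1275, 0.317208)  len=0.3921
  (v1,v5,v6) [-++] → (1.7966, 1.1275, 0.317208)–(1.50185, 1.1275, 0.7228)  len=0.5014
  (v1,v6,v2) [-+-] → (1.50185, 1.1275, 0.7228)–(1.25138, 1.1275, 0.641422)  len=0.2634
  (v2,v6,v7) [-+-] → (1.25138, 1.1275, 0.641422)–(0.899174, 1.1275, 0.526957)  len=0.3703
  (v4,v8,v9) [--+] → (0.899174, 1.1275, -0.526957)–(1.50185, 1.1275, -0.7228)  len=0.6337
  (v4,v9,v0) [-+-] → (1.50185, 1.1275, -0.7228)–(1.65662, 1.1275, -0.509762)  len=0.2633
  (v0,v9,v5) [-++] → (1.65662, 1.1275, -0.509762)–(2.02704, 1.1275, 0)  len=0.6301
  (v6,v11,v7) [++-] → (0.526395, 1.1275, 0.497035)–(0.899174, 1.1275, 0.526957)  len=0.3740
  (v7,v11,v12) [-++] → (0.526395, 1.1275, 0.497035)–(-0.100742, 1.1275, 0.4467)  len=0.6292
  (v7,v12,v8) [-+-] → (-0.100742, 1.1275, 0.4467)–(-0.100742, 1.1275, 0.300768)  len=0.1459
  (v8,v12,v13) [-++] → (-0.100742, 1.1275, 0.300768)–(-0.100742, 1.1275, -0.4467)  len=0.7475
  (v8,v13,v9) [-++] → (-0.100742, 1.1275, -0.4467)–(0.899174, 1.1275, -0.526957)  len=1.0031
  (v10,v15,v11) [+-+] → (-2.29995, 1.1275, 0)–(-2.28924, 1.1275, 0.0102023)  len=0.0148
  (v11,v15,v16) [+--] → (-2.28924, 1.1275, 0.0102023)–(-1.54099, 1.1275, 0.7228)  len=1.0333
  (v11,v16,v12) [+-+] → (-1.54099, 1.1275, 0.7228)–(-0.479678, 1.1275, 0.484142)  len=1.0878
  (v12,v16,v17) [+--] → (-0.479678, 1.1275, 0.484142)–(-0.31318, 1.1275, 0.4467)  len=0.1707
  (v12,v17,v13) [+-+] → (-0.31318, 1.1275, 0.4467)–(-0.31318, 1.1275, -0.39461)  len=0.8413
  (v13,v17,v18) [+--] → (-0.31318, 1.1275, -0.39461)–(-0.31318, 1.1275, -0.4467)  len=0.0521
  (v13,v18,v14) [+-+] → (-0.31318, 1.1275, -0.4467)–(-0.820113, 1.1275, -0.560678)  len=0.5196
  (v14,v18,v19) [+--] → (-0.820113, 1.1275, -0.560678)–(-1.54099, 1.1275, -0.7228)  len=0.7389
  (v14,v19,v10) [+-+] → (-1.54099, 1.1275, -0.7228)–(-1.65367, 1.1275, -0.615479)  len=0.1556
  (v10,v19,v15) [+--] → (-1.65367, 1.1275, -0.615479)–(-2.29995, 1.1275, 0)  len=0.8925

Chained into 2 loop(s):
  loop 1: 12 segments, perimeter = 5.9540
  loop 2: 10 segments, perimeter = 5.5065
Total perimeter = 11.460

loops=2 perimeter=11.460
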